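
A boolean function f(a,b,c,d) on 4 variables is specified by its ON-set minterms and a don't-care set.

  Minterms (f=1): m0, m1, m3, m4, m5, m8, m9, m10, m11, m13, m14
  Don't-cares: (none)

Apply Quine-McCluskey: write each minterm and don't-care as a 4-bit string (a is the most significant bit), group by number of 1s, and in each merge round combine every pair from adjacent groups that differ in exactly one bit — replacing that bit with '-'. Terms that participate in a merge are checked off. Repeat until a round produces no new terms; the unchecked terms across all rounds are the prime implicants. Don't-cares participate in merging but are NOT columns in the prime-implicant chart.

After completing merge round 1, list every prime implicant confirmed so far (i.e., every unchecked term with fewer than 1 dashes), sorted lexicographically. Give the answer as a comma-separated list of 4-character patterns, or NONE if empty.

NONE

size-2^0 implicants → 0000(✓)  0001(✓)  0011(✓)  0100(✓)  0101(✓)  1000(✓)  1001(✓)  1010(✓)  1011(✓)  1101(✓)  1110(✓)
size-2^1 implicants → -000(✓)  -001(✓)  -011(✓)  -101(✓)  0-00(✓)  0-01(✓)  00-1(✓)  000-(✓)  010-(✓)  1-01(✓)  1-10  10-0(✓)  10-1(✓)  100-(✓)  101-(✓)
size-2^2 implicants → --01  -0-1  -00-  0-0-  10--
Unchecked terms (primes): --01, -0-1, -00-, 0-0-, 1-10, 10--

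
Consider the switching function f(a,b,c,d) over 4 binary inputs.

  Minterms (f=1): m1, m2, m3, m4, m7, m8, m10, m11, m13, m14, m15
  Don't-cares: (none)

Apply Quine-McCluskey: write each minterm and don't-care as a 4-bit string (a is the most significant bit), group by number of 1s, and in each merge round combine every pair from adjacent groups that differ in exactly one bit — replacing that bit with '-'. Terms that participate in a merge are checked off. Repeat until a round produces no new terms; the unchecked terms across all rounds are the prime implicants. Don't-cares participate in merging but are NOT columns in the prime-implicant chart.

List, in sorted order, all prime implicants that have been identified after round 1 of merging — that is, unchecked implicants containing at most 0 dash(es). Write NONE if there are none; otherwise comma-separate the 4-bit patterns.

0100

Round 0: 0001✓ 0010✓ 0011✓ 0100 0111✓ 1000✓ 1010✓ 1011✓ 1101✓ 1110✓ 1111✓
Round 1: -010✓ -011✓ -111✓ 0-11✓ 00-1 001-✓ 1-10✓ 1-11✓ 10-0 101-✓ 11-1 111-✓
Round 2: --11 -01- 1-1-
PIs = {--11, -01-, 00-1, 0100, 1-1-, 10-0, 11-1}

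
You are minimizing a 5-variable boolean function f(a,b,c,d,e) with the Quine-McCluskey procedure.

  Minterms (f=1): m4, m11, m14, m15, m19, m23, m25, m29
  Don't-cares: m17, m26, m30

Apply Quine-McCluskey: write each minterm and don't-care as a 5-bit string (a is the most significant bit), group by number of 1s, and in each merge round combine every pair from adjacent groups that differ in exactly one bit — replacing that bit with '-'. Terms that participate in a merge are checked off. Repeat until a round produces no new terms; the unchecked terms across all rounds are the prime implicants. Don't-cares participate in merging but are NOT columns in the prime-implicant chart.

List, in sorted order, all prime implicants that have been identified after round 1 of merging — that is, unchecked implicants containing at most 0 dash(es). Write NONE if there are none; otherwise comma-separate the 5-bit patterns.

00100

[col 0] 00100, 01011*, 01110*, 01111*, 10001*, 10011*, 10111*, 11001*, 11010*, 11101*, 11110*
[col 1] -1110, 01-11, 0111-, 1-001, 10-11, 100-1, 11-01, 11-10
Prime implicants: -1110, 00100, 01-11, 0111-, 1-001, 10-11, 100-1, 11-01, 11-10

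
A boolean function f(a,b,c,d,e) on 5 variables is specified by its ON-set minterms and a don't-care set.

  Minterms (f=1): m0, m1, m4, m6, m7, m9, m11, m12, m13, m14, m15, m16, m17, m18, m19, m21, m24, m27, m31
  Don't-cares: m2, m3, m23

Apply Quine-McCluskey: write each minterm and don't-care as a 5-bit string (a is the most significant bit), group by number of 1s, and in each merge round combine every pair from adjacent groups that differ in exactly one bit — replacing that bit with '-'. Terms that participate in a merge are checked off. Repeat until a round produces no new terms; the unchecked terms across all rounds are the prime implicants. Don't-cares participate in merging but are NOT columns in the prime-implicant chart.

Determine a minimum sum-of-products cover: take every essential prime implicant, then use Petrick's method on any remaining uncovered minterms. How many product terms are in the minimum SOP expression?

Round 0: 00000✓ 00001✓ 00010✓ 00011✓ 00100✓ 00110✓ 00111✓ 01001✓ 01011✓ 01100✓ 01101✓ 01110✓ 01111✓ 10000✓ 10001✓ 10010✓ 10011✓ 10101✓ 10111✓ 11000✓ 11011✓ 11111✓
Round 1: -0000✓ -0001✓ -0010✓ -0011✓ -0111✓ -1011✓ -1111✓ 0-001✓ 0-011✓ 0-100✓ 0-110✓ 0-111✓ 00-00✓ 00-10✓ 00-11✓ 000-0✓ 000-1✓ 0000-✓ 0001-✓ 001-0✓ 0011-✓ 01-01✓ 01-11✓ 010-1✓ 011-0✓ 011-1✓ 0110-✓ 0111-✓ 1-000 1-011✓ 1-111✓ 10-01✓ 10-11✓ 100-0✓ 100-1✓ 1000-✓ 1001-✓ 101-1✓ 11-11✓
Round 2: --011✓ --111✓ -0-11✓ -00-0✓ -00-1✓ -000-✓ -001-✓ -1-11✓ 0--11✓ 0-0-1 0-1-0 0-11- 00--0 00-1- 000--✓ 01--1 011-- 1--11✓ 10--1 100--✓
Round 3: ---11 -00--
PIs = {---11, -00--, 0-0-1, 0-1-0, 0-11-, 00--0, 00-1-, 01--1, 011--, 1-000, 10--1}
Coverage chart:
  m0: -00--,00--0
  m1: -00--,0-0-1
  m4: 0-1-0,00--0
  m6: 0-1-0,0-11-,00--0,00-1-
  m7: ---11,0-11-,00-1-
  m9: 0-0-1,01--1
  m11: ---11,0-0-1,01--1
  m12: 0-1-0,011--
  m13: 01--1,011--
  m14: 0-1-0,0-11-,011--
  m15: ---11,0-11-,01--1,011--
  m16: -00--,1-000
  m17: -00--,10--1
  m18: -00-- ←essential
  m19: ---11,-00--,10--1
  m21: 10--1 ←essential
  m24: 1-000 ←essential
  m27: ---11 ←essential
  m31: ---11 ←essential
Essential: ---11, -00--, 1-000, 10--1
Petrick residual → 0-1-0, 01--1
Min cover (6 terms): de + b'c' + a'ce' + a'be + ac'd'e' + ab'e

6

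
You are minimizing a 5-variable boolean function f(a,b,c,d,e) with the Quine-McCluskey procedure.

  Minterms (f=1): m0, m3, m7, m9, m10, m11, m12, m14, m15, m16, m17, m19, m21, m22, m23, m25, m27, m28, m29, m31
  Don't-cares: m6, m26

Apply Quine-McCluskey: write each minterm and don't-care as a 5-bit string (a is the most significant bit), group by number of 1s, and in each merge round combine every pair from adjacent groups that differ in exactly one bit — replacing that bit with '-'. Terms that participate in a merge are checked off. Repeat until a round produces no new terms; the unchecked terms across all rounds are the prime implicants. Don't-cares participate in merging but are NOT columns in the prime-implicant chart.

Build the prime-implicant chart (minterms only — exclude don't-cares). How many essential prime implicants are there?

Round 0: 00000✓ 00011✓ 00110✓ 00111✓ 01001✓ 01010✓ 01011✓ 01100✓ 01110✓ 01111✓ 10000✓ 10001✓ 10011✓ 10101✓ 10110✓ 10111✓ 11001✓ 11010✓ 11011✓ 11100✓ 11101✓ 11111✓
Round 1: -0000 -0011✓ -0110✓ -0111✓ -1001✓ -1010✓ -1011✓ -1100 -1111✓ 0-011✓ 0-110✓ 0-111✓ 00-11✓ 0011-✓ 01-10✓ 01-11✓ 010-1✓ 0101-✓ 011-0 0111-✓ 1-001✓ 1-011✓ 1-101✓ 1-111✓ 10-01✓ 10-11✓ 100-1✓ 1000- 101-1✓ 1011-✓ 11-01✓ 11-11✓ 110-1✓ 1101-✓ 111-1✓ 1110-
Round 2: --011✓ --111✓ -0-11✓ -011- -1-11✓ -10-1 -101- 0--11✓ 0-11- 01-1- 1--01✓ 1--11✓ 1-0-1✓ 1-1-1✓ 10--1✓ 11--1✓
Round 3: ---11 1---1
PIs = {---11, -0000, -011-, -10-1, -101-, -1100, 0-11-, 01-1-, 011-0, 1---1, 1000-, 1110-}
Coverage chart:
  m0: -0000 ←essential
  m3: ---11 ←essential
  m7: ---11,-011-,0-11-
  m9: -10-1 ←essential
  m10: -101-,01-1-
  m11: ---11,-10-1,-101-,01-1-
  m12: -1100,011-0
  m14: 0-11-,01-1-,011-0
  m15: ---11,0-11-,01-1-
  m16: -0000,1000-
  m17: 1---1,1000-
  m19: ---11,1---1
  m21: 1---1 ←essential
  m22: -011- ←essential
  m23: ---11,-011-,1---1
  m25: -10-1,1---1
  m27: ---11,-10-1,-101-,1---1
  m28: -1100,1110-
  m29: 1---1,1110-
  m31: ---11,1---1
Essential: ---11, -0000, -011-, -10-1, 1---1

5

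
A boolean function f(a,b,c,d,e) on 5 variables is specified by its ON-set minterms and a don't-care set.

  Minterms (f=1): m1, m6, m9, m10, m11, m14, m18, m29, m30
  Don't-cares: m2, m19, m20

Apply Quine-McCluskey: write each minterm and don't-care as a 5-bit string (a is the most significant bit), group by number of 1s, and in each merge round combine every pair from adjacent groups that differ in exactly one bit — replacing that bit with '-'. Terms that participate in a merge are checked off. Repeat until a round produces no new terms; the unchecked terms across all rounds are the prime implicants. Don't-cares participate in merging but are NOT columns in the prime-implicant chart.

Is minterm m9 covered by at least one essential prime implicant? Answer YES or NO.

YES

size-2^0 implicants → 00001(✓)  00010(✓)  00110(✓)  01001(✓)  01010(✓)  01011(✓)  01110(✓)  10010(✓)  10011(✓)  10100  11101  11110(✓)
size-2^1 implicants → -0010  -1110  0-001  0-010(✓)  0-110(✓)  00-10(✓)  01-10(✓)  010-1  0101-  1001-
size-2^2 implicants → 0--10
Unchecked terms (primes): -0010, -1110, 0--10, 0-001, 010-1, 0101-, 1001-, 10100, 11101
Minterm coverage:
  m1 ⊆ 0-001 [E]
  m6 ⊆ 0--10 [E]
  m9 ⊆ 0-001,010-1
  m10 ⊆ 0--10,0101-
  m11 ⊆ 010-1,0101-
  m14 ⊆ -1110,0--10
  m18 ⊆ -0010,1001-
  m29 ⊆ 11101 [E]
  m30 ⊆ -1110 [E]
E = {-1110, 0--10, 0-001, 11101}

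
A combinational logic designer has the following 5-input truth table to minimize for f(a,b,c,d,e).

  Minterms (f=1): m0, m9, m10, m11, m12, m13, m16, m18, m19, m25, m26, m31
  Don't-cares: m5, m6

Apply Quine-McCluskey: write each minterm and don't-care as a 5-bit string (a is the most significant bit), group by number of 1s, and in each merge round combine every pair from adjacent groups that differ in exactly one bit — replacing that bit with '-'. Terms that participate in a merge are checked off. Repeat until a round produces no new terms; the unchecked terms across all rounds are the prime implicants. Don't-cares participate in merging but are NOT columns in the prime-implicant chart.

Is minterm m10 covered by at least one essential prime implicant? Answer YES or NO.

NO

[col 0] 00000*, 00101*, 00110, 01001*, 01010*, 01011*, 01100*, 01101*, 10000*, 10010*, 10011*, 11001*, 11010*, 11111
[col 1] -0000, -1001, -1010, 0-101, 01-01, 010-1, 0101-, 0110-, 1-010, 100-0, 1001-
Prime implicants: -0000, -1001, -1010, 0-101, 00110, 01-01, 010-1, 0101-, 0110-, 1-010, 100-0, 1001-, 11111
PI chart (minterm → PIs covering it):
  0 | -0000  (sole → essential)
  9 | -1001,01-01,010-1
  10 | -1010,0101-
  11 | 010-1,0101-
  12 | 0110-  (sole → essential)
  13 | 0-101,01-01,0110-
  16 | -0000,100-0
  18 | 1-010,100-0,1001-
  19 | 1001-  (sole → essential)
  25 | -1001  (sole → essential)
  26 | -1010,1-010
  31 | 11111  (sole → essential)
Essential prime implicants: -0000, -1001, 0110-, 1001-, 11111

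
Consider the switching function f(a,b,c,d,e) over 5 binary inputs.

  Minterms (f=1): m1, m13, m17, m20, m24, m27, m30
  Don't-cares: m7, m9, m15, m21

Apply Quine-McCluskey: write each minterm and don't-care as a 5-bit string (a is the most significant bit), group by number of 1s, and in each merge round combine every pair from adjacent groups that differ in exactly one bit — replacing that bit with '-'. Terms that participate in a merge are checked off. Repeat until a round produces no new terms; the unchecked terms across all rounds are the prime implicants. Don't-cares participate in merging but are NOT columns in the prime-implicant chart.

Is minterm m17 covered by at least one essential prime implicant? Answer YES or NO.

size-2^0 implicants → 00001(✓)  00111(✓)  01001(✓)  01101(✓)  01111(✓)  10001(✓)  10100(✓)  10101(✓)  11000  11011  11110
size-2^1 implicants → -0001  0-001  0-111  01-01  011-1  10-01  1010-
Unchecked terms (primes): -0001, 0-001, 0-111, 01-01, 011-1, 10-01, 1010-, 11000, 11011, 11110
Minterm coverage:
  m1 ⊆ -0001,0-001
  m13 ⊆ 01-01,011-1
  m17 ⊆ -0001,10-01
  m20 ⊆ 1010- [E]
  m24 ⊆ 11000 [E]
  m27 ⊆ 11011 [E]
  m30 ⊆ 11110 [E]
E = {1010-, 11000, 11011, 11110}

NO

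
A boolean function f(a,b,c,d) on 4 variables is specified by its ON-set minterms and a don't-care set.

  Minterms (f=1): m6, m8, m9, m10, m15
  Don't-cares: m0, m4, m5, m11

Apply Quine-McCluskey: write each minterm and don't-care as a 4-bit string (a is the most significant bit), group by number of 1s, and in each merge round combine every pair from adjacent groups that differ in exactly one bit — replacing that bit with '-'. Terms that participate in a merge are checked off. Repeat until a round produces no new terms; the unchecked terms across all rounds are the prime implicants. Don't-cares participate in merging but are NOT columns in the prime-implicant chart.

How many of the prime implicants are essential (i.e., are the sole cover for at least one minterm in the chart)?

3

Round 0: 0000✓ 0100✓ 0101✓ 0110✓ 1000✓ 1001✓ 1010✓ 1011✓ 1111✓
Round 1: -000 0-00 01-0 010- 1-11 10-0✓ 10-1✓ 100-✓ 101-✓
Round 2: 10--
PIs = {-000, 0-00, 01-0, 010-, 1-11, 10--}
Coverage chart:
  m6: 01-0 ←essential
  m8: -000,10--
  m9: 10-- ←essential
  m10: 10-- ←essential
  m15: 1-11 ←essential
Essential: 01-0, 1-11, 10--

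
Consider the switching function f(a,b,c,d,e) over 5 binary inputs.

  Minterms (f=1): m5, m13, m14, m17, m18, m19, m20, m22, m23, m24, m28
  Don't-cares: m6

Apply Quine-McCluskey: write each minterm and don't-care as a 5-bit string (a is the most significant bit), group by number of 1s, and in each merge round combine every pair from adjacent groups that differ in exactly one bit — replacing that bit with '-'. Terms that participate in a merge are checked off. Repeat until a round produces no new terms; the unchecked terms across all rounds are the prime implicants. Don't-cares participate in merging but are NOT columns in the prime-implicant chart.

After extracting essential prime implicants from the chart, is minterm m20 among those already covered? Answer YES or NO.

NO

Round 0: 00101✓ 00110✓ 01101✓ 01110✓ 10001✓ 10010✓ 10011✓ 10100✓ 10110✓ 10111✓ 11000✓ 11100✓
Round 1: -0110 0-101 0-110 1-100 10-10✓ 10-11✓ 100-1 1001-✓ 101-0 1011-✓ 11-00
Round 2: 10-1-
PIs = {-0110, 0-101, 0-110, 1-100, 10-1-, 100-1, 101-0, 11-00}
Coverage chart:
  m5: 0-101 ←essential
  m13: 0-101 ←essential
  m14: 0-110 ←essential
  m17: 100-1 ←essential
  m18: 10-1- ←essential
  m19: 10-1-,100-1
  m20: 1-100,101-0
  m22: -0110,10-1-,101-0
  m23: 10-1- ←essential
  m24: 11-00 ←essential
  m28: 1-100,11-00
Essential: 0-101, 0-110, 10-1-, 100-1, 11-00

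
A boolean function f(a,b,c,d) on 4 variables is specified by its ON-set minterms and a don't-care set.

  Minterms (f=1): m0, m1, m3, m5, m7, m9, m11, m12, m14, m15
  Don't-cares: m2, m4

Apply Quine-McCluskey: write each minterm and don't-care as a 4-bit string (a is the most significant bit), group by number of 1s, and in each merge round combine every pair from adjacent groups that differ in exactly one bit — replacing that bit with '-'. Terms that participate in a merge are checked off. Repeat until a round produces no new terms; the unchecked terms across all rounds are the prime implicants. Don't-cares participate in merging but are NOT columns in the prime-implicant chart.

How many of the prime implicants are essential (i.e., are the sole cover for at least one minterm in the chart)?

1

size-2^0 implicants → 0000(✓)  0001(✓)  0010(✓)  0011(✓)  0100(✓)  0101(✓)  0111(✓)  1001(✓)  1011(✓)  1100(✓)  1110(✓)  1111(✓)
size-2^1 implicants → -001(✓)  -011(✓)  -100  -111(✓)  0-00(✓)  0-01(✓)  0-11(✓)  00-0(✓)  00-1(✓)  000-(✓)  001-(✓)  01-1(✓)  010-(✓)  1-11(✓)  10-1(✓)  11-0  111-
size-2^2 implicants → --11  -0-1  0--1  0-0-  00--
Unchecked terms (primes): --11, -0-1, -100, 0--1, 0-0-, 00--, 11-0, 111-
Minterm coverage:
  m0 ⊆ 0-0-,00--
  m1 ⊆ -0-1,0--1,0-0-,00--
  m3 ⊆ --11,-0-1,0--1,00--
  m5 ⊆ 0--1,0-0-
  m7 ⊆ --11,0--1
  m9 ⊆ -0-1 [E]
  m11 ⊆ --11,-0-1
  m12 ⊆ -100,11-0
  m14 ⊆ 11-0,111-
  m15 ⊆ --11,111-
E = {-0-1}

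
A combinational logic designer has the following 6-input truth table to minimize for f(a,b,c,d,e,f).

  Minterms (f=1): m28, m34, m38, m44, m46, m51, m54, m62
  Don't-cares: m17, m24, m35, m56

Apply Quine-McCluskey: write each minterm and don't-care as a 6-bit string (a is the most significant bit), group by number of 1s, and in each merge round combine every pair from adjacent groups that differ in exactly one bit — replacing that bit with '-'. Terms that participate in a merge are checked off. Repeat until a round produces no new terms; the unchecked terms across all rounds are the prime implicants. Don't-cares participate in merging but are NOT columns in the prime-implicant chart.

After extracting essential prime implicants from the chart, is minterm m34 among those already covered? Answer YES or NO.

size-2^0 implicants → 010001  011000(✓)  011100(✓)  100010(✓)  100011(✓)  100110(✓)  101100(✓)  101110(✓)  110011(✓)  110110(✓)  111000(✓)  111110(✓)
size-2^1 implicants → -11000  011-00  1-0011  1-0110(✓)  1-1110(✓)  10-110(✓)  100-10  10001-  1011-0  11-110(✓)
size-2^2 implicants → 1--110
Unchecked terms (primes): -11000, 010001, 011-00, 1--110, 1-0011, 100-10, 10001-, 1011-0
Minterm coverage:
  m28 ⊆ 011-00 [E]
  m34 ⊆ 100-10,10001-
  m38 ⊆ 1--110,100-10
  m44 ⊆ 1011-0 [E]
  m46 ⊆ 1--110,1011-0
  m51 ⊆ 1-0011 [E]
  m54 ⊆ 1--110 [E]
  m62 ⊆ 1--110 [E]
E = {011-00, 1--110, 1-0011, 1011-0}

NO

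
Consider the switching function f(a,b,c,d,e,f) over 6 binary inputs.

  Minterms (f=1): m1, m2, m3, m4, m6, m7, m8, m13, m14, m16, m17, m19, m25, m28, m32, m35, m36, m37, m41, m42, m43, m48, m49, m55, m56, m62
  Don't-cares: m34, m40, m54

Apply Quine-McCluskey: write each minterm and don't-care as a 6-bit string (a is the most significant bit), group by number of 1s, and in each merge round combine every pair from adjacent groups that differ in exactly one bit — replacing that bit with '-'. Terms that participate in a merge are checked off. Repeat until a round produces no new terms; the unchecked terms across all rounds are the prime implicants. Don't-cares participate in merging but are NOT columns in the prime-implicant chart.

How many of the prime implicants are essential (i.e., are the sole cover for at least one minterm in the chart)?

13

[col 0] 000001*, 000010*, 000011*, 000100*, 000110*, 000111*, 001000*, 001101, 001110*, 010000*, 010001*, 010011*, 011001*, 011100, 100000*, 100010*, 100011*, 100100*, 100101*, 101000*, 101001*, 101010*, 101011*, 110000*, 110001*, 110110*, 110111*, 111000*, 111110*
[col 1] -00010*, -00011*, -00100, -01000, -10000*, -10001*, 0-0001*, 0-0011*, 00-110, 000-10*, 000-11*, 0000-1*, 00001-*, 0001-0, 00011-*, 01-001, 0100-1*, 01000-*, 1-0000*, 1-1000*, 10-000*, 10-010*, 10-011*, 100-00, 1000-0*, 10001-*, 10010-, 1010-0*, 1010-1*, 10100-*, 10101-*, 11-000*, 11-110, 11000-*, 11011-
[col 2] -0001-, -1000-, 0-00-1, 000-1-, 1--000, 10-0-0, 10-01-, 1010--
Prime implicants: -0001-, -00100, -01000, -1000-, 0-00-1, 00-110, 000-1-, 0001-0, 001101, 01-001, 011100, 1--000, 10-0-0, 10-01-, 100-00, 10010-, 1010--, 11-110, 11011-
PI chart (minterm → PIs covering it):
  1 | 0-00-1  (sole → essential)
  2 | -0001-,000-1-
  3 | -0001-,0-00-1,000-1-
  4 | -00100,0001-0
  6 | 00-110,000-1-,0001-0
  7 | 000-1-  (sole → essential)
  8 | -01000  (sole → essential)
  13 | 001101  (sole → essential)
  14 | 00-110  (sole → essential)
  16 | -1000-  (sole → essential)
  17 | -1000-,0-00-1,01-001
  19 | 0-00-1  (sole → essential)
  25 | 01-001  (sole → essential)
  28 | 011100  (sole → essential)
  32 | 1--000,10-0-0,100-00
  35 | -0001-,10-01-
  36 | -00100,100-00,10010-
  37 | 10010-  (sole → essential)
  41 | 1010--  (sole → essential)
  42 | 10-0-0,10-01-,1010--
  43 | 10-01-,1010--
  48 | -1000-,1--000
  49 | -1000-  (sole → essential)
  55 | 11011-  (sole → essential)
  56 | 1--000  (sole → essential)
  62 | 11-110  (sole → essential)
Essential prime implicants: -01000, -1000-, 0-00-1, 00-110, 000-1-, 001101, 01-001, 011100, 1--000, 10010-, 1010--, 11-110, 11011-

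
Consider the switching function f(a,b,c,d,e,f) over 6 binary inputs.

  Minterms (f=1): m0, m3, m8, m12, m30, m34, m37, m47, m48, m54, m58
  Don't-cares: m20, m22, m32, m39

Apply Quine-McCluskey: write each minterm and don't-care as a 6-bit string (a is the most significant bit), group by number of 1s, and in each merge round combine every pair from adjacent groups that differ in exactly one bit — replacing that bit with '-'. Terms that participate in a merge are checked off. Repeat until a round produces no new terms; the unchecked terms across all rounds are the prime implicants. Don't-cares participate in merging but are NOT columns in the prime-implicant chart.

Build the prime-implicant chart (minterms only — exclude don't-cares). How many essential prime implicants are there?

9

Round 0: 000000✓ 000011 001000✓ 001100✓ 010100✓ 010110✓ 011110✓ 100000✓ 100010✓ 100101✓ 100111✓ 101111✓ 110000✓ 110110✓ 111010
Round 1: -00000 -10110 00-000 001-00 01-110 0101-0 1-0000 10-111 1000-0 1001-1
PIs = {-00000, -10110, 00-000, 000011, 001-00, 01-110, 0101-0, 1-0000, 10-111, 1000-0, 1001-1, 111010}
Coverage chart:
  m0: -00000,00-000
  m3: 000011 ←essential
  m8: 00-000,001-00
  m12: 001-00 ←essential
  m30: 01-110 ←essential
  m34: 1000-0 ←essential
  m37: 1001-1 ←essential
  m47: 10-111 ←essential
  m48: 1-0000 ←essential
  m54: -10110 ←essential
  m58: 111010 ←essential
Essential: -10110, 000011, 001-00, 01-110, 1-0000, 10-111, 1000-0, 1001-1, 111010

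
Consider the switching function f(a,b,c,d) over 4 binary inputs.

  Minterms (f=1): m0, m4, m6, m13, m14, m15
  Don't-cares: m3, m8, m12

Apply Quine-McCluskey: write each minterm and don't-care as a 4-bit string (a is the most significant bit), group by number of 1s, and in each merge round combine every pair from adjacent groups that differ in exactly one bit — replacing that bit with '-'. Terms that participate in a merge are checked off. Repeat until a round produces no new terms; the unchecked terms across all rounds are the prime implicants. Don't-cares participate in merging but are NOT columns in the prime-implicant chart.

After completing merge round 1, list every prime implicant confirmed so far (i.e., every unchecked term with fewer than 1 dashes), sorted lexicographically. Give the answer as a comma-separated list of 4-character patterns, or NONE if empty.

Round 0: 0000✓ 0011 0100✓ 0110✓ 1000✓ 1100✓ 1101✓ 1110✓ 1111✓
Round 1: -000✓ -100✓ -110✓ 0-00✓ 01-0✓ 1-00✓ 11-0✓ 11-1✓ 110-✓ 111-✓
Round 2: --00 -1-0 11--
PIs = {--00, -1-0, 0011, 11--}

0011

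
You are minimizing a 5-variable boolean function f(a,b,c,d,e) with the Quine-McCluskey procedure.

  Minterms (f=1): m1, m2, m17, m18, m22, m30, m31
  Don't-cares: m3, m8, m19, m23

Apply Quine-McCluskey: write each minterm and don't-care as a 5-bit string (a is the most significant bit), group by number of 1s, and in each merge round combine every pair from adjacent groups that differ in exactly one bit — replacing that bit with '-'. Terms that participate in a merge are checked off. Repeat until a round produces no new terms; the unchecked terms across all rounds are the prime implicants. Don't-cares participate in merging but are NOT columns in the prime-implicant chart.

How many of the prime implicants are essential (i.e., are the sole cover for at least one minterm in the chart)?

[col 0] 00001*, 00010*, 00011*, 01000, 10001*, 10010*, 10011*, 10110*, 10111*, 11110*, 11111*
[col 1] -0001*, -0010*, -0011*, 000-1*, 0001-*, 1-110*, 1-111*, 10-10*, 10-11*, 100-1*, 1001-*, 1011-*, 1111-*
[col 2] -00-1, -001-, 1-11-, 10-1-
Prime implicants: -00-1, -001-, 01000, 1-11-, 10-1-
PI chart (minterm → PIs covering it):
  1 | -00-1  (sole → essential)
  2 | -001-  (sole → essential)
  17 | -00-1  (sole → essential)
  18 | -001-,10-1-
  22 | 1-11-,10-1-
  30 | 1-11-  (sole → essential)
  31 | 1-11-  (sole → essential)
Essential prime implicants: -00-1, -001-, 1-11-

3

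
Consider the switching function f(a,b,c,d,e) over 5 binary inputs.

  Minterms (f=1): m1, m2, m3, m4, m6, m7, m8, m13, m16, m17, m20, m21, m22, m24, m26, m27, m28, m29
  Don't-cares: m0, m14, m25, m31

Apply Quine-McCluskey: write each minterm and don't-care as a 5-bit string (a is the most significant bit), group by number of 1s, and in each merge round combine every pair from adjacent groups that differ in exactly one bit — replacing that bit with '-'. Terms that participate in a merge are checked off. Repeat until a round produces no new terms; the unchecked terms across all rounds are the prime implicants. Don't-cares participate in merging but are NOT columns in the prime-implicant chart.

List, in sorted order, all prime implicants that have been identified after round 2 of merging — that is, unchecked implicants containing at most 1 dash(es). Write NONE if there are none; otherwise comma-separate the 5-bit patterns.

size-2^0 implicants → 00000(✓)  00001(✓)  00010(✓)  00011(✓)  00100(✓)  00110(✓)  00111(✓)  01000(✓)  01101(✓)  01110(✓)  10000(✓)  10001(✓)  10100(✓)  10101(✓)  10110(✓)  11000(✓)  11001(✓)  11010(✓)  11011(✓)  11100(✓)  11101(✓)  11111(✓)
size-2^1 implicants → -0000(✓)  -0001(✓)  -0100(✓)  -0110(✓)  -1000(✓)  -1101  0-000(✓)  0-110  00-00(✓)  00-10(✓)  00-11(✓)  000-0(✓)  000-1(✓)  0000-(✓)  0001-(✓)  001-0(✓)  0011-(✓)  1-000(✓)  1-001(✓)  1-100(✓)  1-101(✓)  10-00(✓)  10-01(✓)  1000-(✓)  101-0(✓)  1010-(✓)  11-00(✓)  11-01(✓)  11-11(✓)  110-0(✓)  110-1(✓)  1100-(✓)  1101-(✓)  111-1(✓)  1110-(✓)
size-2^2 implicants → --000  -0-00  -000-  -01-0  00--0  00-1-  000--  1--00(✓)  1--01(✓)  1-00-(✓)  1-10-(✓)  10-0-(✓)  11--1  11-0-(✓)  110--
size-2^3 implicants → 1--0-
Unchecked terms (primes): --000, -0-00, -000-, -01-0, -1101, 0-110, 00--0, 00-1-, 000--, 1--0-, 11--1, 110--

-1101, 0-110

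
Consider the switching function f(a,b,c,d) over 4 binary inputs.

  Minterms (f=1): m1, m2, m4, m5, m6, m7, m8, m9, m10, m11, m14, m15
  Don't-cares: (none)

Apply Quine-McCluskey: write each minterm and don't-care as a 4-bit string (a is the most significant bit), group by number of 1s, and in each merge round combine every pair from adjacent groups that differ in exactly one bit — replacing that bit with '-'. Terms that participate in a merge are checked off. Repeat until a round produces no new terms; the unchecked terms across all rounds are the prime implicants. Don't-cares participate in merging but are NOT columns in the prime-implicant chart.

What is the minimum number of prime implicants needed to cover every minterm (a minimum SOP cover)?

5

Round 0: 0001✓ 0010✓ 0100✓ 0101✓ 0110✓ 0111✓ 1000✓ 1001✓ 1010✓ 1011✓ 1110✓ 1111✓
Round 1: -001 -010✓ -110✓ -111✓ 0-01 0-10✓ 01-0✓ 01-1✓ 010-✓ 011-✓ 1-10✓ 1-11✓ 10-0✓ 10-1✓ 100-✓ 101-✓ 111-✓
Round 2: --10 -11- 01-- 1-1- 10--
PIs = {--10, -001, -11-, 0-01, 01--, 1-1-, 10--}
Coverage chart:
  m1: -001,0-01
  m2: --10 ←essential
  m4: 01-- ←essential
  m5: 0-01,01--
  m6: --10,-11-,01--
  m7: -11-,01--
  m8: 10-- ←essential
  m9: -001,10--
  m10: --10,1-1-,10--
  m11: 1-1-,10--
  m14: --10,-11-,1-1-
  m15: -11-,1-1-
Essential: --10, 01--, 10--
Petrick residual → -001, -11-
Min cover (5 terms): cd' + b'c'd + bc + a'b + ab'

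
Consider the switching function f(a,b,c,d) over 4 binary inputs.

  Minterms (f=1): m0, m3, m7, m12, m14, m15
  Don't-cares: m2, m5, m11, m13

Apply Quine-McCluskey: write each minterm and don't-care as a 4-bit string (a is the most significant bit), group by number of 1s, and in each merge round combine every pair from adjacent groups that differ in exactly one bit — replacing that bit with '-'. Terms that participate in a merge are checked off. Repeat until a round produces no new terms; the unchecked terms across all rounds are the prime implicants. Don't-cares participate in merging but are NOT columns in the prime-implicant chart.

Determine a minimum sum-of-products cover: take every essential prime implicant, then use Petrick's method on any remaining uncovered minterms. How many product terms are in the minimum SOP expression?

size-2^0 implicants → 0000(✓)  0010(✓)  0011(✓)  0101(✓)  0111(✓)  1011(✓)  1100(✓)  1101(✓)  1110(✓)  1111(✓)
size-2^1 implicants → -011(✓)  -101(✓)  -111(✓)  0-11(✓)  00-0  001-  01-1(✓)  1-11(✓)  11-0(✓)  11-1(✓)  110-(✓)  111-(✓)
size-2^2 implicants → --11  -1-1  11--
Unchecked terms (primes): --11, -1-1, 00-0, 001-, 11--
Minterm coverage:
  m0 ⊆ 00-0 [E]
  m3 ⊆ --11,001-
  m7 ⊆ --11,-1-1
  m12 ⊆ 11-- [E]
  m14 ⊆ 11-- [E]
  m15 ⊆ --11,-1-1,11--
E = {00-0, 11--}
Petrick residual → --11
Cover = cd + a'b'd' + ab  |cover|=3

3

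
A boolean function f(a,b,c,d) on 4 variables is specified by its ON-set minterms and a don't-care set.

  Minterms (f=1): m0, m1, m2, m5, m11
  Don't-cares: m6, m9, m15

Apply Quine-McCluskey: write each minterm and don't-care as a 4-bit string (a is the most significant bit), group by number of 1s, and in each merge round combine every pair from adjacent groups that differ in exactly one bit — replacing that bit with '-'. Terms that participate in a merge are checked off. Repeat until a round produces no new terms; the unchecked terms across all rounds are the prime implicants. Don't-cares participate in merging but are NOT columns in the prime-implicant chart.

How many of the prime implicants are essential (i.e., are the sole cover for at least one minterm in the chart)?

1

[col 0] 0000*, 0001*, 0010*, 0101*, 0110*, 1001*, 1011*, 1111*
[col 1] -001, 0-01, 0-10, 00-0, 000-, 1-11, 10-1
Prime implicants: -001, 0-01, 0-10, 00-0, 000-, 1-11, 10-1
PI chart (minterm → PIs covering it):
  0 | 00-0,000-
  1 | -001,0-01,000-
  2 | 0-10,00-0
  5 | 0-01  (sole → essential)
  11 | 1-11,10-1
Essential prime implicants: 0-01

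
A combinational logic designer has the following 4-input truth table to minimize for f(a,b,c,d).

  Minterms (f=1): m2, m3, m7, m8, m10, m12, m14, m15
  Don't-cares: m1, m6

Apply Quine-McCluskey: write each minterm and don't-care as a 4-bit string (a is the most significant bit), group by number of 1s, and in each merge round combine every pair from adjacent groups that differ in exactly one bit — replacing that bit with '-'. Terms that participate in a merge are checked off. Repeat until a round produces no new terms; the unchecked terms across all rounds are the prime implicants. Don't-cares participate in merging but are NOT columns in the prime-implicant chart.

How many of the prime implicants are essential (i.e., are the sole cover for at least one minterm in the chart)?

2

size-2^0 implicants → 0001(✓)  0010(✓)  0011(✓)  0110(✓)  0111(✓)  1000(✓)  1010(✓)  1100(✓)  1110(✓)  1111(✓)
size-2^1 implicants → -010(✓)  -110(✓)  -111(✓)  0-10(✓)  0-11(✓)  00-1  001-(✓)  011-(✓)  1-00(✓)  1-10(✓)  10-0(✓)  11-0(✓)  111-(✓)
size-2^2 implicants → --10  -11-  0-1-  1--0
Unchecked terms (primes): --10, -11-, 0-1-, 00-1, 1--0
Minterm coverage:
  m2 ⊆ --10,0-1-
  m3 ⊆ 0-1-,00-1
  m7 ⊆ -11-,0-1-
  m8 ⊆ 1--0 [E]
  m10 ⊆ --10,1--0
  m12 ⊆ 1--0 [E]
  m14 ⊆ --10,-11-,1--0
  m15 ⊆ -11- [E]
E = {-11-, 1--0}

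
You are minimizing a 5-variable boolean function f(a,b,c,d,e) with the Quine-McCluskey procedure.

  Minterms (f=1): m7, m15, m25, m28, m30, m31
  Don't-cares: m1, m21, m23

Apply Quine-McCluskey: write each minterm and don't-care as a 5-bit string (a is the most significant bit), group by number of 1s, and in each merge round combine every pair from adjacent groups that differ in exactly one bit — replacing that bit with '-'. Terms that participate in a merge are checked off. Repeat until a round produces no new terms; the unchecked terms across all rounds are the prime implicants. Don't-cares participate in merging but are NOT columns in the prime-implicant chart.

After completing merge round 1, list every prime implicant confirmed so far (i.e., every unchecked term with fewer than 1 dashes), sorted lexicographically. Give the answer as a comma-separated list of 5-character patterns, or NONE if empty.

00001, 11001

[col 0] 00001, 00111*, 01111*, 10101*, 10111*, 11001, 11100*, 11110*, 11111*
[col 1] -0111*, -1111*, 0-111*, 1-111*, 101-1, 111-0, 1111-
[col 2] --111
Prime implicants: --111, 00001, 101-1, 11001, 111-0, 1111-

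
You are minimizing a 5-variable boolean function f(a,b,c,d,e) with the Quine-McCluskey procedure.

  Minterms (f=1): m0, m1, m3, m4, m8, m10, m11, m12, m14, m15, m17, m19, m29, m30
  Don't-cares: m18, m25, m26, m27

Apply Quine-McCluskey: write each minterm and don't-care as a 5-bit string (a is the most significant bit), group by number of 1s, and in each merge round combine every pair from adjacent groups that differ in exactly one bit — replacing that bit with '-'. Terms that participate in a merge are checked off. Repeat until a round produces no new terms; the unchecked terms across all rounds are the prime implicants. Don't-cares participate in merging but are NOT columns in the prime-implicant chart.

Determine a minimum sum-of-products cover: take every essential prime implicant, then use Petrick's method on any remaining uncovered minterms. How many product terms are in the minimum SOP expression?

[col 0] 00000*, 00001*, 00011*, 00100*, 01000*, 01010*, 01011*, 01100*, 01110*, 01111*, 10001*, 10010*, 10011*, 11001*, 11010*, 11011*, 11101*, 11110*
[col 1] -0001*, -0011*, -1010*, -1011*, -1110*, 0-000*, 0-011*, 0-100*, 00-00*, 000-1*, 0000-, 01-00*, 01-10*, 01-11*, 010-0*, 0101-*, 011-0*, 0111-*, 1-001*, 1-010*, 1-011*, 100-1*, 1001-*, 11-01, 11-10*, 110-1*, 1101-*
[col 2] --011, -00-1, -1-10, -101-, 0--00, 01--0, 01-1-, 1-0-1, 1-01-
Prime implicants: --011, -00-1, -1-10, -101-, 0--00, 0000-, 01--0, 01-1-, 1-0-1, 1-01-, 11-01
PI chart (minterm → PIs covering it):
  0 | 0--00,0000-
  1 | -00-1,0000-
  3 | --011,-00-1
  4 | 0--00  (sole → essential)
  8 | 0--00,01--0
  10 | -1-10,-101-,01--0,01-1-
  11 | --011,-101-,01-1-
  12 | 0--00,01--0
  14 | -1-10,01--0,01-1-
  15 | 01-1-  (sole → essential)
  17 | -00-1,1-0-1
  19 | --011,-00-1,1-0-1,1-01-
  29 | 11-01  (sole → essential)
  30 | -1-10  (sole → essential)
Essential prime implicants: -1-10, 0--00, 01-1-, 11-01
Petrick residual → -00-1
Minimum SOP uses 5 PIs: b'c'e + bde' + a'd'e' + a'bd + abd'e

5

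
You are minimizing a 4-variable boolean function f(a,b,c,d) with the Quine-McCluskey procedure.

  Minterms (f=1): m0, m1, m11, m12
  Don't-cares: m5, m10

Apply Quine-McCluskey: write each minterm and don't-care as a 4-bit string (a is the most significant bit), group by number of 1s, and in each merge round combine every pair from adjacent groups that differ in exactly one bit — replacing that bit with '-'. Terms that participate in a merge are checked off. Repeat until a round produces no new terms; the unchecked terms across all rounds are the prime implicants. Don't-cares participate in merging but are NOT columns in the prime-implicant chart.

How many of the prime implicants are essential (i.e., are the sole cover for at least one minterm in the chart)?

size-2^0 implicants → 0000(✓)  0001(✓)  0101(✓)  1010(✓)  1011(✓)  1100
size-2^1 implicants → 0-01  000-  101-
Unchecked terms (primes): 0-01, 000-, 101-, 1100
Minterm coverage:
  m0 ⊆ 000- [E]
  m1 ⊆ 0-01,000-
  m11 ⊆ 101- [E]
  m12 ⊆ 1100 [E]
E = {000-, 101-, 1100}

3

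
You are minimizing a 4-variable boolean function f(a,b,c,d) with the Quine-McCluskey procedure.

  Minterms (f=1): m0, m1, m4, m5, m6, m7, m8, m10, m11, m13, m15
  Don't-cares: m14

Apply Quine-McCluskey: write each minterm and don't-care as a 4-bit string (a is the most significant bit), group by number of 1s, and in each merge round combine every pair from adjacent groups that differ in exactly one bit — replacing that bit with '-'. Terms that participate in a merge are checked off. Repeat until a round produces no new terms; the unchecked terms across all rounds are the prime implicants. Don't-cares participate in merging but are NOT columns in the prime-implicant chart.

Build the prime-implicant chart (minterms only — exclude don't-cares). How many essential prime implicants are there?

[col 0] 0000*, 0001*, 0100*, 0101*, 0110*, 0111*, 1000*, 1010*, 1011*, 1101*, 1110*, 1111*
[col 1] -000, -101*, -110*, -111*, 0-00*, 0-01*, 000-*, 01-0*, 01-1*, 010-*, 011-*, 1-10*, 1-11*, 10-0, 101-*, 11-1*, 111-*
[col 2] -1-1, -11-, 0-0-, 01--, 1-1-
Prime implicants: -000, -1-1, -11-, 0-0-, 01--, 1-1-, 10-0
PI chart (minterm → PIs covering it):
  0 | -000,0-0-
  1 | 0-0-  (sole → essential)
  4 | 0-0-,01--
  5 | -1-1,0-0-,01--
  6 | -11-,01--
  7 | -1-1,-11-,01--
  8 | -000,10-0
  10 | 1-1-,10-0
  11 | 1-1-  (sole → essential)
  13 | -1-1  (sole → essential)
  15 | -1-1,-11-,1-1-
Essential prime implicants: -1-1, 0-0-, 1-1-

3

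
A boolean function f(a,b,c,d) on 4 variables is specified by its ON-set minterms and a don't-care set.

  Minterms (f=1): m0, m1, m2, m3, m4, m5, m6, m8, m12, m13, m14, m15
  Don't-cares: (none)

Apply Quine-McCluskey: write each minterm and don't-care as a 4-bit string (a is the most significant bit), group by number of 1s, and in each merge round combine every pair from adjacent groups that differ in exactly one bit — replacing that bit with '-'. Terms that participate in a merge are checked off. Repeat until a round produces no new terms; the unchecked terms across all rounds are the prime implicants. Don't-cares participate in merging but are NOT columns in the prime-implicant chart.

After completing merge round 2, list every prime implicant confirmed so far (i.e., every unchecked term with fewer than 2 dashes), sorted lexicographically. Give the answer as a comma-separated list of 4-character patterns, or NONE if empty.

Round 0: 0000✓ 0001✓ 0010✓ 0011✓ 0100✓ 0101✓ 0110✓ 1000✓ 1100✓ 1101✓ 1110✓ 1111✓
Round 1: -000✓ -100✓ -101✓ -110✓ 0-00✓ 0-01✓ 0-10✓ 00-0✓ 00-1✓ 000-✓ 001-✓ 01-0✓ 010-✓ 1-00✓ 11-0✓ 11-1✓ 110-✓ 111-✓
Round 2: --00 -1-0 -10- 0--0 0-0- 00-- 11--
PIs = {--00, -1-0, -10-, 0--0, 0-0-, 00--, 11--}

NONE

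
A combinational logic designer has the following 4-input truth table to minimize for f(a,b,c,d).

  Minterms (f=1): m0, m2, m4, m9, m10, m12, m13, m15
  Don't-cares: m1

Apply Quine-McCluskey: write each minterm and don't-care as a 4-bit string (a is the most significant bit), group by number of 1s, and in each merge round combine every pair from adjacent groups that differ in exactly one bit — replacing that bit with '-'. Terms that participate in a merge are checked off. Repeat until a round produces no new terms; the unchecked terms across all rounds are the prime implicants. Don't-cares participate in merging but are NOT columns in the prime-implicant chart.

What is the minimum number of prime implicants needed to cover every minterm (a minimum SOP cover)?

5

Round 0: 0000✓ 0001✓ 0010✓ 0100✓ 1001✓ 1010✓ 1100✓ 1101✓ 1111✓
Round 1: -001 -010 -100 0-00 00-0 000- 1-01 11-1 110-
PIs = {-001, -010, -100, 0-00, 00-0, 000-, 1-01, 11-1, 110-}
Coverage chart:
  m0: 0-00,00-0,000-
  m2: -010,00-0
  m4: -100,0-00
  m9: -001,1-01
  m10: -010 ←essential
  m12: -100,110-
  m13: 1-01,11-1,110-
  m15: 11-1 ←essential
Essential: -010, 11-1
Petrick residual → -001, -100, 0-00
Min cover (5 terms): b'c'd + b'cd' + bc'd' + a'c'd' + abd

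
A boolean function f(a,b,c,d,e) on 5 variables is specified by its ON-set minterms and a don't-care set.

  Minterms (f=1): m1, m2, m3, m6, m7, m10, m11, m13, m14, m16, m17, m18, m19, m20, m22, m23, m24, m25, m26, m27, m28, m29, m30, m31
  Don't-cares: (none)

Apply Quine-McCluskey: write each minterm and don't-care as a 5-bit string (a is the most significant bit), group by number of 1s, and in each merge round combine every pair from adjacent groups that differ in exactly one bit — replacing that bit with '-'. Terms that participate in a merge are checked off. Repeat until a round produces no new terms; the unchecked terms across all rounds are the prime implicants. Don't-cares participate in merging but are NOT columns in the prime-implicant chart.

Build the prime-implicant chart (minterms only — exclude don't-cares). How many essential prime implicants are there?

size-2^0 implicants → 00001(✓)  00010(✓)  00011(✓)  00110(✓)  00111(✓)  01010(✓)  01011(✓)  01101(✓)  01110(✓)  10000(✓)  10001(✓)  10010(✓)  10011(✓)  10100(✓)  10110(✓)  10111(✓)  11000(✓)  11001(✓)  11010(✓)  11011(✓)  11100(✓)  11101(✓)  11110(✓)  11111(✓)
size-2^1 implicants → -0001(✓)  -0010(✓)  -0011(✓)  -0110(✓)  -0111(✓)  -1010(✓)  -1011(✓)  -1101  -1110(✓)  0-010(✓)  0-011(✓)  0-110(✓)  00-10(✓)  00-11(✓)  000-1(✓)  0001-(✓)  0011-(✓)  01-10(✓)  0101-(✓)  1-000(✓)  1-001(✓)  1-010(✓)  1-011(✓)  1-100(✓)  1-110(✓)  1-111(✓)  10-00(✓)  10-10(✓)  10-11(✓)  100-0(✓)  100-1(✓)  1000-(✓)  1001-(✓)  101-0(✓)  1011-(✓)  11-00(✓)  11-01(✓)  11-10(✓)  11-11(✓)  110-0(✓)  110-1(✓)  1100-(✓)  1101-(✓)  111-0(✓)  111-1(✓)  1110-(✓)  1111-(✓)
size-2^2 implicants → --010(✓)  --011(✓)  --110(✓)  -0-10(✓)  -0-11(✓)  -00-1  -001-(✓)  -011-(✓)  -1-10(✓)  -101-(✓)  0--10(✓)  0-01-(✓)  00-1-(✓)  1--00(✓)  1--10(✓)  1--11(✓)  1-0-0(✓)  1-0-1(✓)  1-00-(✓)  1-01-(✓)  1-1-0(✓)  1-11-(✓)  10--0(✓)  10-1-(✓)  100--(✓)  11--0(✓)  11--1(✓)  11-0-(✓)  11-1-(✓)  110--(✓)  111--(✓)
size-2^3 implicants → ---10  --01-  -0-1-  1---0  1--1-  1-0--  11---
Unchecked terms (primes): ---10, --01-, -0-1-, -00-1, -1101, 1---0, 1--1-, 1-0--, 11---
Minterm coverage:
  m1 ⊆ -00-1 [E]
  m2 ⊆ ---10,--01-,-0-1-
  m3 ⊆ --01-,-0-1-,-00-1
  m6 ⊆ ---10,-0-1-
  m7 ⊆ -0-1- [E]
  m10 ⊆ ---10,--01-
  m11 ⊆ --01- [E]
  m13 ⊆ -1101 [E]
  m14 ⊆ ---10 [E]
  m16 ⊆ 1---0,1-0--
  m17 ⊆ -00-1,1-0--
  m18 ⊆ ---10,--01-,-0-1-,1---0,1--1-,1-0--
  m19 ⊆ --01-,-0-1-,-00-1,1--1-,1-0--
  m20 ⊆ 1---0 [E]
  m22 ⊆ ---10,-0-1-,1---0,1--1-
  m23 ⊆ -0-1-,1--1-
  m24 ⊆ 1---0,1-0--,11---
  m25 ⊆ 1-0--,11---
  m26 ⊆ ---10,--01-,1---0,1--1-,1-0--,11---
  m27 ⊆ --01-,1--1-,1-0--,11---
  m28 ⊆ 1---0,11---
  m29 ⊆ -1101,11---
  m30 ⊆ ---10,1---0,1--1-,11---
  m31 ⊆ 1--1-,11---
E = {---10, --01-, -0-1-, -00-1, -1101, 1---0}

6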